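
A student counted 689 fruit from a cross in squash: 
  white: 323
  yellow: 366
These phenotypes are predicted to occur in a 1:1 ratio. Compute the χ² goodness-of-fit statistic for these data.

2.684

Total ratio parts = 2. Expected numbers out of 689:
  white: 689 × 1/2 = 344.5
  yellow: 689 × 1/2 = 344.5
χ² = Σ (O − E)² / E
  white: (323 − 344.5)² / 344.5 = 1.3418
  yellow: (366 − 344.5)² / 344.5 = 1.3418
χ² = 1.3418 + 1.3418 = 2.6836 ≈ 2.684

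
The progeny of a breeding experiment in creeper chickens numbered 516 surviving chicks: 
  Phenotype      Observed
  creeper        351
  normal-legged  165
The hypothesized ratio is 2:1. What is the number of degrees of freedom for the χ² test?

A goodness-of-fit test with 2 phenotype classes has df = 2 − 1 = 1.

1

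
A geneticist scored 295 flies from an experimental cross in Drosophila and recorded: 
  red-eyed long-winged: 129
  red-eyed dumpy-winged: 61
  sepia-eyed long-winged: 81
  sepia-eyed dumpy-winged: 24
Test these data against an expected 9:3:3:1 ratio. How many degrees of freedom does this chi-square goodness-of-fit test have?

3

A goodness-of-fit test with 4 phenotype classes has df = 4 − 1 = 3.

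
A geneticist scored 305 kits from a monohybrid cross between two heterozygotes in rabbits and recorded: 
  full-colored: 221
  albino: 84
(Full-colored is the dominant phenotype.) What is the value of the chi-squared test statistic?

For a monohybrid cross between heterozygotes with complete dominance, the expected phenotypic ratio is 3:1.
Under the 3:1 hypothesis (Σ ratio = 4, N = 305):
  full-colored: 305 × 3/4 = 228.75
  albino: 305 × 1/4 = 76.25
χ² = Σ (O − E)² / E
  full-colored: (221 − 228.75)² / 228.75 = 0.2626
  albino: (84 − 76.25)² / 76.25 = 0.7877
χ² = 0.2626 + 0.7877 = 1.0503 ≈ 1.050

1.050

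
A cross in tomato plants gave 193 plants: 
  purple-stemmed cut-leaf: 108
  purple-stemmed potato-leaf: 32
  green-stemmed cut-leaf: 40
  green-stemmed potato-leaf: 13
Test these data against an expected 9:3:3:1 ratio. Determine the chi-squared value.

Total ratio parts = 16. Expected numbers out of 193:
  purple-stemmed cut-leaf: 193 × 9/16 = 108.5625
  purple-stemmed potato-leaf: 193 × 3/16 = 36.1875
  green-stemmed cut-leaf: 193 × 3/16 = 36.1875
  green-stemmed potato-leaf: 193 × 1/16 = 12.0625
χ² = Σ (O − E)² / E
  purple-stemmed cut-leaf: (108 − 108.5625)² / 108.5625 = 0.0029
  purple-stemmed potato-leaf: (32 − 36.1875)² / 36.1875 = 0.4846
  green-stemmed cut-leaf: (40 − 36.1875)² / 36.1875 = 0.4017
  green-stemmed potato-leaf: (13 − 12.0625)² / 12.0625 = 0.0729
χ² = 0.0029 + 0.4846 + 0.4017 + 0.0729 = 0.9621 ≈ 0.962

0.962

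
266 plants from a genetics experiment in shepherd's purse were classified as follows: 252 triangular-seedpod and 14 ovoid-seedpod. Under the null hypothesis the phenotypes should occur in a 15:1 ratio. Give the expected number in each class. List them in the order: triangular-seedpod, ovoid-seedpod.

249.375, 16.625

The 15:1 ratio has 16 parts, so with N = 266 the expected counts are:
  triangular-seedpod: 266 × 15/16 = 249.375
  ovoid-seedpod: 266 × 1/16 = 16.625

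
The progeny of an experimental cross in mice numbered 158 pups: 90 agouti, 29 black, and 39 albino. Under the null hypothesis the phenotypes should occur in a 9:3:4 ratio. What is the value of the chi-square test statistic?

0.034

The 9:3:4 ratio has 16 parts, so with N = 158 the expected counts are:
  agouti: 158 × 9/16 = 88.875
  black: 158 × 3/16 = 29.625
  albino: 158 × 4/16 = 39.5
χ² = Σ (O − E)² / E
  agouti: (90 − 88.875)² / 88.875 = 0.0142
  black: (29 − 29.625)² / 29.625 = 0.0132
  albino: (39 − 39.5)² / 39.5 = 0.0063
χ² = 0.0142 + 0.0132 + 0.0063 = 0.0337 ≈ 0.034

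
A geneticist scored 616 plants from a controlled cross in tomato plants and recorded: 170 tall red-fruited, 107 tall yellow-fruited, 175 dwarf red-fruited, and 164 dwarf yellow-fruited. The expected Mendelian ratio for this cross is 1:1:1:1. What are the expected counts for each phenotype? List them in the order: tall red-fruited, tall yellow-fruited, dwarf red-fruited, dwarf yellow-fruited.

Expected counts for N = 616 under a 1:1:1:1 ratio (total parts = 4):
  tall red-fruited: 616 × 1/4 = 154
  tall yellow-fruited: 616 × 1/4 = 154
  dwarf red-fruited: 616 × 1/4 = 154
  dwarf yellow-fruited: 616 × 1/4 = 154

154, 154, 154, 154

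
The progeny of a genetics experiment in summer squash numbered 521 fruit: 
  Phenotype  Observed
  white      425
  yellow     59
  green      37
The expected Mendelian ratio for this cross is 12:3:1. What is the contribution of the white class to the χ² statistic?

3.002

Expected counts for N = 521 under a 12:3:1 ratio (total parts = 16):
  white: 521 × 12/16 = 390.75
  yellow: 521 × 3/16 = 97.6875
  green: 521 × 1/16 = 32.5625
Contribution of white: (425 − 390.75)² / 390.75 = 3.0021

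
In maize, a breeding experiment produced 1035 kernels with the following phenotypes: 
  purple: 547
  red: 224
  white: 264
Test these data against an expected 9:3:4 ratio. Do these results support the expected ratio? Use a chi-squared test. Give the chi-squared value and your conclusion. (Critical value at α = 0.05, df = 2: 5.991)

The 9:3:4 ratio has 16 parts, so with N = 1035 the expected counts are:
  purple: 1035 × 9/16 = 582.1875
  red: 1035 × 3/16 = 194.0625
  white: 1035 × 4/16 = 258.75
χ² = Σ (O − E)² / E
  purple: (547 − 582.1875)² / 582.1875 = 2.1267
  red: (224 − 194.0625)² / 194.0625 = 4.6184
  white: (264 − 258.75)² / 258.75 = 0.1065
χ² = 2.1267 + 4.6184 + 0.1065 = 6.8516 ≈ 6.852
Degrees of freedom = 3 − 1 = 2; critical value at α = 0.05 is 5.991.
Since 6.852 > 5.991, we reject the null hypothesis — the data do not fit the 9:3:4 ratio.

6.852; not consistent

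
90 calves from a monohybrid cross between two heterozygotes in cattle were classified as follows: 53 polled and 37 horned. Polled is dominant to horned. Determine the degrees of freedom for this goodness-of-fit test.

For a monohybrid cross between heterozygotes with complete dominance, the expected phenotypic ratio is 3:1.
A goodness-of-fit test with 2 phenotype classes has df = 2 − 1 = 1.

1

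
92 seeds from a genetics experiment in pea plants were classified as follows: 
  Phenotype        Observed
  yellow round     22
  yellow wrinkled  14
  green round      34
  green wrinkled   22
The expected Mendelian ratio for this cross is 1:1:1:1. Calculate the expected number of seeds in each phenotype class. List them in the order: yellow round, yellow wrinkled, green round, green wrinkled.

Expected counts for N = 92 under a 1:1:1:1 ratio (total parts = 4):
  yellow round: 92 × 1/4 = 23
  yellow wrinkled: 92 × 1/4 = 23
  green round: 92 × 1/4 = 23
  green wrinkled: 92 × 1/4 = 23

23, 23, 23, 23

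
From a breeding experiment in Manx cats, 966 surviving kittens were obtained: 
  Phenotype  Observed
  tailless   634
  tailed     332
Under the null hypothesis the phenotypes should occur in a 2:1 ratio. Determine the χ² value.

0.466

Expected counts for N = 966 under a 2:1 ratio (total parts = 3):
  tailless: 966 × 2/3 = 644
  tailed: 966 × 1/3 = 322
χ² = Σ (O − E)² / E
  tailless: (634 − 644)² / 644 = 0.1553
  tailed: (332 − 322)² / 322 = 0.3106
χ² = 0.1553 + 0.3106 = 0.4659 ≈ 0.466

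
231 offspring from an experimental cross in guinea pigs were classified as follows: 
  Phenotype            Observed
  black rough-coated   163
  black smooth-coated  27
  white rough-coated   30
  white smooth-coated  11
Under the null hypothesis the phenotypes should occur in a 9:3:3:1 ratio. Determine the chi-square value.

19.467

The 9:3:3:1 ratio has 16 parts, so with N = 231 the expected counts are:
  black rough-coated: 231 × 9/16 = 129.9375
  black smooth-coated: 231 × 3/16 = 43.3125
  white rough-coated: 231 × 3/16 = 43.3125
  white smooth-coated: 231 × 1/16 = 14.4375
χ² = Σ (O − E)² / E
  black rough-coated: (163 − 129.9375)² / 129.9375 = 8.4127
  black smooth-coated: (27 − 43.3125)² / 43.3125 = 6.1437
  white rough-coated: (30 − 43.3125)² / 43.3125 = 4.0917
  white smooth-coated: (11 − 14.4375)² / 14.4375 = 0.8185
χ² = 8.4127 + 6.1437 + 4.0917 + 0.8185 = 19.4666 ≈ 19.467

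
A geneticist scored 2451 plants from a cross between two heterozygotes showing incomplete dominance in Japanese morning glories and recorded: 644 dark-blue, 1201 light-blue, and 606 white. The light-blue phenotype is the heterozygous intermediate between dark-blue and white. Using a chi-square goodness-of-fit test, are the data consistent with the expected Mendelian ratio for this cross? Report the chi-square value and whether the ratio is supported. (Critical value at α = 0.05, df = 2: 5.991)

2.158; consistent

With incomplete dominance, a heterozygote × heterozygote cross gives a 1:2:1 phenotypic ratio.
Under the 1:2:1 hypothesis (Σ ratio = 4, N = 2451):
  dark-blue: 2451 × 1/4 = 612.75
  light-blue: 2451 × 2/4 = 1225.5
  white: 2451 × 1/4 = 612.75
χ² = Σ (O − E)² / E
  dark-blue: (644 − 612.75)² / 612.75 = 1.5937
  light-blue: (1201 − 1225.5)² / 1225.5 = 0.4898
  white: (606 − 612.75)² / 612.75 = 0.0744
χ² = 1.5937 + 0.4898 + 0.0744 = 2.1579 ≈ 2.158
Degrees of freedom = 3 − 1 = 2; critical value at α = 0.05 is 5.991.
Since 2.158 < 5.991, we fail to reject the null hypothesis — the data are consistent with the 1:2:1 ratio.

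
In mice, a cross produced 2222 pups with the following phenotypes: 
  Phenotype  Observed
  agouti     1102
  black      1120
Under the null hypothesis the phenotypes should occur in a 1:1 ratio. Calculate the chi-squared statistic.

Under the 1:1 hypothesis (Σ ratio = 2, N = 2222):
  agouti: 2222 × 1/2 = 1111
  black: 2222 × 1/2 = 1111
χ² = Σ (O − E)² / E
  agouti: (1102 − 1111)² / 1111 = 0.0729
  black: (1120 − 1111)² / 1111 = 0.0729
χ² = 0.0729 + 0.0729 = 0.1458 ≈ 0.146

0.146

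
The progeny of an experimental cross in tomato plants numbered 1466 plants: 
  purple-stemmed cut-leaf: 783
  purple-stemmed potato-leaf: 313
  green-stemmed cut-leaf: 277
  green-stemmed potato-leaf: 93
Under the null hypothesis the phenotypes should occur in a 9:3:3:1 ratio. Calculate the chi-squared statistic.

The 9:3:3:1 ratio has 16 parts, so with N = 1466 the expected counts are:
  purple-stemmed cut-leaf: 1466 × 9/16 = 824.625
  purple-stemmed potato-leaf: 1466 × 3/16 = 274.875
  green-stemmed cut-leaf: 1466 × 3/16 = 274.875
  green-stemmed potato-leaf: 1466 × 1/16 = 91.625
χ² = Σ (O − E)² / E
  purple-stemmed cut-leaf: (783 − 824.625)² / 824.625 = 2.1011
  purple-stemmed potato-leaf: (313 − 274.875)² / 274.875 = 5.2879
  green-stemmed cut-leaf: (277 − 274.875)² / 274.875 = 0.0164
  green-stemmed potato-leaf: (93 − 91.625)² / 91.625 = 0.0206
χ² = 2.1011 + 5.2879 + 0.0164 + 0.0206 = 7.426

7.426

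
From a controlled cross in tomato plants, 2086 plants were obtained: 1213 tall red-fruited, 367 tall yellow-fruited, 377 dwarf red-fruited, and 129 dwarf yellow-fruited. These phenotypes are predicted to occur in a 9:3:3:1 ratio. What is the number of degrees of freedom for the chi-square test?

A goodness-of-fit test with 4 phenotype classes has df = 4 − 1 = 3.

3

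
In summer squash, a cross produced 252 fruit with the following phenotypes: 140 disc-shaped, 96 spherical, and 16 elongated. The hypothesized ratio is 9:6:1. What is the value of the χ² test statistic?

Total ratio parts = 16. Expected numbers out of 252:
  disc-shaped: 252 × 9/16 = 141.75
  spherical: 252 × 6/16 = 94.5
  elongated: 252 × 1/16 = 15.75
χ² = Σ (O − E)² / E
  disc-shaped: (140 − 141.75)² / 141.75 = 0.0216
  spherical: (96 − 94.5)² / 94.5 = 0.0238
  elongated: (16 − 15.75)² / 15.75 = 0.0040
χ² = 0.0216 + 0.0238 + 0.0040 = 0.0494 ≈ 0.049

0.049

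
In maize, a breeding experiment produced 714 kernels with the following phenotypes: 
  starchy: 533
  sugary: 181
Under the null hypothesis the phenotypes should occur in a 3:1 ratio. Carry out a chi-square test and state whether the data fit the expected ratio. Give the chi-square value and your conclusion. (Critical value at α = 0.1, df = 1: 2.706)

0.047; consistent

Under the 3:1 hypothesis (Σ ratio = 4, N = 714):
  starchy: 714 × 3/4 = 535.5
  sugary: 714 × 1/4 = 178.5
χ² = Σ (O − E)² / E
  starchy: (533 − 535.5)² / 535.5 = 0.0117
  sugary: (181 − 178.5)² / 178.5 = 0.0350
χ² = 0.0117 + 0.0350 = 0.0467 ≈ 0.047
Degrees of freedom = 2 − 1 = 1; critical value at α = 0.1 is 2.706.
Since 0.047 < 2.706, we fail to reject the null hypothesis — the data are consistent with the 3:1 ratio.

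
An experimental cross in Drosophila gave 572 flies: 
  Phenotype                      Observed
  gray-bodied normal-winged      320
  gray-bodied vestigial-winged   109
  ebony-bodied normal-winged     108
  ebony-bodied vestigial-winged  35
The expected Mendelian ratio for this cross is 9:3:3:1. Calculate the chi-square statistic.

0.059

Total ratio parts = 16. Expected numbers out of 572:
  gray-bodied normal-winged: 572 × 9/16 = 321.75
  gray-bodied vestigial-winged: 572 × 3/16 = 107.25
  ebony-bodied normal-winged: 572 × 3/16 = 107.25
  ebony-bodied vestigial-winged: 572 × 1/16 = 35.75
χ² = Σ (O − E)² / E
  gray-bodied normal-winged: (320 − 321.75)² / 321.75 = 0.0095
  gray-bodied vestigial-winged: (109 − 107.25)² / 107.25 = 0.0286
  ebony-bodied normal-winged: (108 − 107.25)² / 107.25 = 0.0052
  ebony-bodied vestigial-winged: (35 − 35.75)² / 35.75 = 0.0157
χ² = 0.0095 + 0.0286 + 0.0052 + 0.0157 = 0.059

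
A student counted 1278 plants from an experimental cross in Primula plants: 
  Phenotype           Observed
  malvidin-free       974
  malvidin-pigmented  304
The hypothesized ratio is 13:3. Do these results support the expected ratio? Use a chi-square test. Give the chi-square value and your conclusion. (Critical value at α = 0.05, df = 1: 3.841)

21.285; not consistent

The 13:3 ratio has 16 parts, so with N = 1278 the expected counts are:
  malvidin-free: 1278 × 13/16 = 1038.375
  malvidin-pigmented: 1278 × 3/16 = 239.625
χ² = Σ (O − E)² / E
  malvidin-free: (974 − 1038.375)² / 1038.375 = 3.9910
  malvidin-pigmented: (304 − 239.625)² / 239.625 = 17.2943
χ² = 3.9910 + 17.2943 = 21.2853 ≈ 21.285
Degrees of freedom = 2 − 1 = 1; critical value at α = 0.05 is 3.841.
Since 21.285 > 3.841, we reject the null hypothesis — the data do not fit the 13:3 ratio.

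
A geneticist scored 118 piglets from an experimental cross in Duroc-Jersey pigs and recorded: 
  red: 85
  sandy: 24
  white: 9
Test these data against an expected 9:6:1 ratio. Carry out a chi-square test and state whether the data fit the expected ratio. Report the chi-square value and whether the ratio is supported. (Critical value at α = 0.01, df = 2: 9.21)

14.851; not consistent

The 9:6:1 ratio has 16 parts, so with N = 118 the expected counts are:
  red: 118 × 9/16 = 66.375
  sandy: 118 × 6/16 = 44.25
  white: 118 × 1/16 = 7.375
χ² = Σ (O − E)² / E
  red: (85 − 66.375)² / 66.375 = 5.2262
  sandy: (24 − 44.25)² / 44.25 = 9.2669
  white: (9 − 7.375)² / 7.375 = 0.3581
χ² = 5.2262 + 9.2669 + 0.3581 = 14.8512 ≈ 14.851
Degrees of freedom = 3 − 1 = 2; critical value at α = 0.01 is 9.21.
Since 14.851 > 9.21, we reject the null hypothesis — the data do not fit the 9:6:1 ratio.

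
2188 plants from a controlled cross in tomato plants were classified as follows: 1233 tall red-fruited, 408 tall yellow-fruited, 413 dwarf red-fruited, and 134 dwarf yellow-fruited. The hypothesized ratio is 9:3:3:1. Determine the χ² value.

Total ratio parts = 16. Expected numbers out of 2188:
  tall red-fruited: 2188 × 9/16 = 1230.75
  tall yellow-fruited: 2188 × 3/16 = 410.25
  dwarf red-fruited: 2188 × 3/16 = 410.25
  dwarf yellow-fruited: 2188 × 1/16 = 136.75
χ² = Σ (O − E)² / E
  tall red-fruited: (1233 − 1230.75)² / 1230.75 = 0.0041
  tall yellow-fruited: (408 − 410.25)² / 410.25 = 0.0123
  dwarf red-fruited: (413 − 410.25)² / 410.25 = 0.0184
  dwarf yellow-fruited: (134 − 136.75)² / 136.75 = 0.0553
χ² = 0.0041 + 0.0123 + 0.0184 + 0.0553 = 0.0901 ≈ 0.090

0.090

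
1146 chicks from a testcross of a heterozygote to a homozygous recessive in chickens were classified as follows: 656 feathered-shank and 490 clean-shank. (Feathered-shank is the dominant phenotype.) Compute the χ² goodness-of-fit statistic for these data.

24.045

A testcross of a heterozygote (Aa × aa) gives a 1:1 phenotypic ratio.
The 1:1 ratio has 2 parts, so with N = 1146 the expected counts are:
  feathered-shank: 1146 × 1/2 = 573
  clean-shank: 1146 × 1/2 = 573
χ² = Σ (O − E)² / E
  feathered-shank: (656 − 573)² / 573 = 12.0227
  clean-shank: (490 − 573)² / 573 = 12.0227
χ² = 12.0227 + 12.0227 = 24.0454 ≈ 24.045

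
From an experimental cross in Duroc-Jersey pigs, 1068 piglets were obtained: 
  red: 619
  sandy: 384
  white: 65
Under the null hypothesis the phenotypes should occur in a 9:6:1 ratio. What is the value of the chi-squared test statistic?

The 9:6:1 ratio has 16 parts, so with N = 1068 the expected counts are:
  red: 1068 × 9/16 = 600.75
  sandy: 1068 × 6/16 = 400.5
  white: 1068 × 1/16 = 66.75
χ² = Σ (O − E)² / E
  red: (619 − 600.75)² / 600.75 = 0.5544
  sandy: (384 − 400.5)² / 400.5 = 0.6798
  white: (65 − 66.75)² / 66.75 = 0.0459
χ² = 0.5544 + 0.6798 + 0.0459 = 1.2801 ≈ 1.280

1.280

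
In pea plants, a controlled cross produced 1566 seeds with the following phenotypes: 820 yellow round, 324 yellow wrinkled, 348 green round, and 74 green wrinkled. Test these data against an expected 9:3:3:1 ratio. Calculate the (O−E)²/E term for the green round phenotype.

10.069

Total ratio parts = 16. Expected numbers out of 1566:
  yellow round: 1566 × 9/16 = 880.875
  yellow wrinkled: 1566 × 3/16 = 293.625
  green round: 1566 × 3/16 = 293.625
  green wrinkled: 1566 × 1/16 = 97.875
Contribution of green round: (348 − 293.625)² / 293.625 = 10.0694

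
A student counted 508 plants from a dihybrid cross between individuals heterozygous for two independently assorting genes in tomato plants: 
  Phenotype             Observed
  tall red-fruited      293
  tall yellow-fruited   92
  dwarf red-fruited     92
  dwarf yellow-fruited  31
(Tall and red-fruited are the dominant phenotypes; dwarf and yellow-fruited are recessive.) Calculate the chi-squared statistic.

A dihybrid F₂ with independent assortment and complete dominance at both loci gives a 9:3:3:1 phenotypic ratio.
The 9:3:3:1 ratio has 16 parts, so with N = 508 the expected counts are:
  tall red-fruited: 508 × 9/16 = 285.75
  tall yellow-fruited: 508 × 3/16 = 95.25
  dwarf red-fruited: 508 × 3/16 = 95.25
  dwarf yellow-fruited: 508 × 1/16 = 31.75
χ² = Σ (O − E)² / E
  tall red-fruited: (293 − 285.75)² / 285.75 = 0.1839
  tall yellow-fruited: (92 − 95.25)² / 95.25 = 0.1109
  dwarf red-fruited: (92 − 95.25)² / 95.25 = 0.1109
  dwarf yellow-fruited: (31 − 31.75)² / 31.75 = 0.0177
χ² = 0.1839 + 0.1109 + 0.1109 + 0.0177 = 0.4234 ≈ 0.423

0.423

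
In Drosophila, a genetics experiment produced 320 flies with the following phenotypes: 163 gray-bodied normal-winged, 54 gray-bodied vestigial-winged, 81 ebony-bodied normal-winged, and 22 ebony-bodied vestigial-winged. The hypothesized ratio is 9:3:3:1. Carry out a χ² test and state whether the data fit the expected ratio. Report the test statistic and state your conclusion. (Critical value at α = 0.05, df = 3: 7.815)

The 9:3:3:1 ratio has 16 parts, so with N = 320 the expected counts are:
  gray-bodied normal-winged: 320 × 9/16 = 180
  gray-bodied vestigial-winged: 320 × 3/16 = 60
  ebony-bodied normal-winged: 320 × 3/16 = 60
  ebony-bodied vestigial-winged: 320 × 1/16 = 20
χ² = Σ (O − E)² / E
  gray-bodied normal-winged: (163 − 180)² / 180 = 1.6056
  gray-bodied vestigial-winged: (54 − 60)² / 60 = 0.6000
  ebony-bodied normal-winged: (81 − 60)² / 60 = 7.3500
  ebony-bodied vestigial-winged: (22 − 20)² / 20 = 0.2000
χ² = 1.6056 + 0.6000 + 7.3500 + 0.2000 = 9.7556 ≈ 9.756
Degrees of freedom = 4 − 1 = 3; critical value at α = 0.05 is 7.815.
Since 9.756 > 7.815, we reject the null hypothesis — the data do not fit the 9:3:3:1 ratio.

9.756; not consistent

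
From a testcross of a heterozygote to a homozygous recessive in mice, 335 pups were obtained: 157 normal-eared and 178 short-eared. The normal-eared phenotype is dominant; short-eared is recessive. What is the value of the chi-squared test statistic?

A testcross of a heterozygote (Aa × aa) gives a 1:1 phenotypic ratio.
The 1:1 ratio has 2 parts, so with N = 335 the expected counts are:
  normal-eared: 335 × 1/2 = 167.5
  short-eared: 335 × 1/2 = 167.5
χ² = Σ (O − E)² / E
  normal-eared: (157 − 167.5)² / 167.5 = 0.6582
  short-eared: (178 − 167.5)² / 167.5 = 0.6582
χ² = 0.6582 + 0.6582 = 1.3164 ≈ 1.316

1.316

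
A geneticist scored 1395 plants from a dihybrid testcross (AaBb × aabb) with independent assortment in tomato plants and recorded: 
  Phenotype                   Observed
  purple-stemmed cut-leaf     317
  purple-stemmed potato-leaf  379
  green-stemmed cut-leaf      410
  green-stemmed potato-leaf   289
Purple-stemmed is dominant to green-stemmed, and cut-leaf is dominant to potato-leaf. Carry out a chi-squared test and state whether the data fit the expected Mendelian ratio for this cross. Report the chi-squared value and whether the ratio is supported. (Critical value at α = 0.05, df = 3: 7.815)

A dihybrid testcross with independent assortment gives a 1:1:1:1 ratio.
The 1:1:1:1 ratio has 4 parts, so with N = 1395 the expected counts are:
  purple-stemmed cut-leaf: 1395 × 1/4 = 348.75
  purple-stemmed potato-leaf: 1395 × 1/4 = 348.75
  green-stemmed cut-leaf: 1395 × 1/4 = 348.75
  green-stemmed potato-leaf: 1395 × 1/4 = 348.75
χ² = Σ (O − E)² / E
  purple-stemmed cut-leaf: (317 − 348.75)² / 348.75 = 2.8905
  purple-stemmed potato-leaf: (379 − 348.75)² / 348.75 = 2.6238
  green-stemmed cut-leaf: (410 − 348.75)² / 348.75 = 10.7572
  green-stemmed potato-leaf: (289 − 348.75)² / 348.75 = 10.2367
χ² = 2.8905 + 2.6238 + 10.7572 + 10.2367 = 26.5082 ≈ 26.508
Degrees of freedom = 4 − 1 = 3; critical value at α = 0.05 is 7.815.
Since 26.508 > 7.815, we reject the null hypothesis — the data do not fit the 1:1:1:1 ratio.

26.508; not consistent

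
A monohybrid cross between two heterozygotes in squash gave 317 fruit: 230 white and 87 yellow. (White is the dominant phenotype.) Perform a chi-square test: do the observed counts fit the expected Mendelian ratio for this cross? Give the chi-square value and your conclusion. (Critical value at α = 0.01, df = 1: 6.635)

For a monohybrid cross between heterozygotes with complete dominance, the expected phenotypic ratio is 3:1.
Under the 3:1 hypothesis (Σ ratio = 4, N = 317):
  white: 317 × 3/4 = 237.75
  yellow: 317 × 1/4 = 79.25
χ² = Σ (O − E)² / E
  white: (230 − 237.75)² / 237.75 = 0.2526
  yellow: (87 − 79.25)² / 79.25 = 0.7579
χ² = 0.2526 + 0.7579 = 1.0105 ≈ 1.011
Degrees of freedom = 2 − 1 = 1; critical value at α = 0.01 is 6.635.
Since 1.011 < 6.635, we fail to reject the null hypothesis — the data are consistent with the 3:1 ratio.

1.011; consistent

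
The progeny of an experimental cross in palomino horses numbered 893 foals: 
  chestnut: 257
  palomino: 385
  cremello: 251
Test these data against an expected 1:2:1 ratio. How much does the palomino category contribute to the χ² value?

8.471

Expected counts for N = 893 under a 1:2:1 ratio (total parts = 4):
  chestnut: 893 × 1/4 = 223.25
  palomino: 893 × 2/4 = 446.5
  cremello: 893 × 1/4 = 223.25
Contribution of palomino: (385 − 446.5)² / 446.5 = 8.4709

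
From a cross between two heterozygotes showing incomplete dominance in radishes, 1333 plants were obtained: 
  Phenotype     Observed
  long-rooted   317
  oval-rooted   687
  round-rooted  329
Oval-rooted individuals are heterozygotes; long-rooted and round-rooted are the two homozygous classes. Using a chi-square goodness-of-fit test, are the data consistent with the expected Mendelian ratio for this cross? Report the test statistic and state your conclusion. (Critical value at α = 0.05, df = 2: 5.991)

1.477; consistent

With incomplete dominance, a heterozygote × heterozygote cross gives a 1:2:1 phenotypic ratio.
Expected counts for N = 1333 under a 1:2:1 ratio (total parts = 4):
  long-rooted: 1333 × 1/4 = 333.25
  oval-rooted: 1333 × 2/4 = 666.5
  round-rooted: 1333 × 1/4 = 333.25
χ² = Σ (O − E)² / E
  long-rooted: (317 − 333.25)² / 333.25 = 0.7924
  oval-rooted: (687 − 666.5)² / 666.5 = 0.6305
  round-rooted: (329 − 333.25)² / 333.25 = 0.0542
χ² = 0.7924 + 0.6305 + 0.0542 = 1.4771 ≈ 1.477
Degrees of freedom = 3 − 1 = 2; critical value at α = 0.05 is 5.991.
Since 1.477 < 5.991, we fail to reject the null hypothesis — the data are consistent with the 1:2:1 ratio.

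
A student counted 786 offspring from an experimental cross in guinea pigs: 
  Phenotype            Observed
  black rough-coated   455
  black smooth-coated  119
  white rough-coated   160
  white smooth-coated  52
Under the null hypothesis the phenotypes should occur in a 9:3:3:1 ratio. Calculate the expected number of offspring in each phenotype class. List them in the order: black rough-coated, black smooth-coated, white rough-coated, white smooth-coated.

Under the 9:3:3:1 hypothesis (Σ ratio = 16, N = 786):
  black rough-coated: 786 × 9/16 = 442.125
  black smooth-coated: 786 × 3/16 = 147.375
  white rough-coated: 786 × 3/16 = 147.375
  white smooth-coated: 786 × 1/16 = 49.125

442.125, 147.375, 147.375, 49.125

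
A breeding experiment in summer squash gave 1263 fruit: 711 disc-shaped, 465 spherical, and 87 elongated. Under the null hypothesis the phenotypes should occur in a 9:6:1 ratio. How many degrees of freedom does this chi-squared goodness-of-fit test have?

A goodness-of-fit test with 3 phenotype classes has df = 3 − 1 = 2.

2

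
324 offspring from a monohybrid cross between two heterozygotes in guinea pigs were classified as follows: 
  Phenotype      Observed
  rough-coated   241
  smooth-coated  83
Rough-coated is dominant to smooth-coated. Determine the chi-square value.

0.066

For a monohybrid cross between heterozygotes with complete dominance, the expected phenotypic ratio is 3:1.
Expected counts for N = 324 under a 3:1 ratio (total parts = 4):
  rough-coated: 324 × 3/4 = 243
  smooth-coated: 324 × 1/4 = 81
χ² = Σ (O − E)² / E
  rough-coated: (241 − 243)² / 243 = 0.0165
  smooth-coated: (83 − 81)² / 81 = 0.0494
χ² = 0.0165 + 0.0494 = 0.0659 ≈ 0.066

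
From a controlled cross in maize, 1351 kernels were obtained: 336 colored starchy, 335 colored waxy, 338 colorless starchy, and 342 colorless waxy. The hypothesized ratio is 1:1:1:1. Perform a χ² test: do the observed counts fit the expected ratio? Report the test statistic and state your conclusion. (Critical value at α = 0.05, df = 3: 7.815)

0.085; consistent

Total ratio parts = 4. Expected numbers out of 1351:
  colored starchy: 1351 × 1/4 = 337.75
  colored waxy: 1351 × 1/4 = 337.75
  colorless starchy: 1351 × 1/4 = 337.75
  colorless waxy: 1351 × 1/4 = 337.75
χ² = Σ (O − E)² / E
  colored starchy: (336 − 337.75)² / 337.75 = 0.0091
  colored waxy: (335 − 337.75)² / 337.75 = 0.0224
  colorless starchy: (338 − 337.75)² / 337.75 = 0.0002
  colorless waxy: (342 − 337.75)² / 337.75 = 0.0535
χ² = 0.0091 + 0.0224 + 0.0002 + 0.0535 = 0.0852 ≈ 0.085
Degrees of freedom = 4 − 1 = 3; critical value at α = 0.05 is 7.815.
Since 0.085 < 7.815, we fail to reject the null hypothesis — the data are consistent with the 1:1:1:1 ratio.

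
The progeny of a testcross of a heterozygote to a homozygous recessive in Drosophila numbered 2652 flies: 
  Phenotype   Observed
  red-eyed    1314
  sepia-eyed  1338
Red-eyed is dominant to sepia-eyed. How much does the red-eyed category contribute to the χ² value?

A testcross of a heterozygote (Aa × aa) gives a 1:1 phenotypic ratio.
Total ratio parts = 2. Expected numbers out of 2652:
  red-eyed: 2652 × 1/2 = 1326
  sepia-eyed: 2652 × 1/2 = 1326
Contribution of red-eyed: (1314 − 1326)² / 1326 = 0.1086

0.109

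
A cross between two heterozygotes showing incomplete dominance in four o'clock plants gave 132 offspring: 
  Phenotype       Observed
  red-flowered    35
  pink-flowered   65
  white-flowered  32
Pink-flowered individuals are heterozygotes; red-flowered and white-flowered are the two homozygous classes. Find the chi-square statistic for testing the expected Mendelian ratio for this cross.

0.167

With incomplete dominance, a heterozygote × heterozygote cross gives a 1:2:1 phenotypic ratio.
The 1:2:1 ratio has 4 parts, so with N = 132 the expected counts are:
  red-flowered: 132 × 1/4 = 33
  pink-flowered: 132 × 2/4 = 66
  white-flowered: 132 × 1/4 = 33
χ² = Σ (O − E)² / E
  red-flowered: (35 − 33)² / 33 = 0.1212
  pink-flowered: (65 − 66)² / 66 = 0.0152
  white-flowered: (32 − 33)² / 33 = 0.0303
χ² = 0.1212 + 0.0152 + 0.0303 = 0.1667 ≈ 0.167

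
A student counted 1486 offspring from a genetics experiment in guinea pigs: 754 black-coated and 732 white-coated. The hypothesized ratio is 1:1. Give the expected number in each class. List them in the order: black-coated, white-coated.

Expected counts for N = 1486 under a 1:1 ratio (total parts = 2):
  black-coated: 1486 × 1/2 = 743
  white-coated: 1486 × 1/2 = 743

743, 743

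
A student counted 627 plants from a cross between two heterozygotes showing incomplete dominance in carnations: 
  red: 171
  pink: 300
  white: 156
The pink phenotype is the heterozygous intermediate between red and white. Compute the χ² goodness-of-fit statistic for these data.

1.880

With incomplete dominance, a heterozygote × heterozygote cross gives a 1:2:1 phenotypic ratio.
Total ratio parts = 4. Expected numbers out of 627:
  red: 627 × 1/4 = 156.75
  pink: 627 × 2/4 = 313.5
  white: 627 × 1/4 = 156.75
χ² = Σ (O − E)² / E
  red: (171 − 156.75)² / 156.75 = 1.2955
  pink: (300 − 313.5)² / 313.5 = 0.5813
  white: (156 − 156.75)² / 156.75 = 0.0036
χ² = 1.2955 + 0.5813 + 0.0036 = 1.8804 ≈ 1.880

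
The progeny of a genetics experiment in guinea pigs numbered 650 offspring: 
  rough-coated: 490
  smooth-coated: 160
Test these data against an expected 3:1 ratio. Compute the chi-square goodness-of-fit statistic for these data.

0.051

Total ratio parts = 4. Expected numbers out of 650:
  rough-coated: 650 × 3/4 = 487.5
  smooth-coated: 650 × 1/4 = 162.5
χ² = Σ (O − E)² / E
  rough-coated: (490 − 487.5)² / 487.5 = 0.0128
  smooth-coated: (160 − 162.5)² / 162.5 = 0.0385
χ² = 0.0128 + 0.0385 = 0.0513 ≈ 0.051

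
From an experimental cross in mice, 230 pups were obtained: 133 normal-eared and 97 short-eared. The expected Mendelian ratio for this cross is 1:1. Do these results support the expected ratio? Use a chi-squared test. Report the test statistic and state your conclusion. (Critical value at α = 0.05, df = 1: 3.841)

Total ratio parts = 2. Expected numbers out of 230:
  normal-eared: 230 × 1/2 = 115
  short-eared: 230 × 1/2 = 115
χ² = Σ (O − E)² / E
  normal-eared: (133 − 115)² / 115 = 2.8174
  short-eared: (97 − 115)² / 115 = 2.8174
χ² = 2.8174 + 2.8174 = 5.6348 ≈ 5.635
Degrees of freedom = 2 − 1 = 1; critical value at α = 0.05 is 3.841.
Since 5.635 > 3.841, we reject the null hypothesis — the data do not fit the 1:1 ratio.

5.635; not consistent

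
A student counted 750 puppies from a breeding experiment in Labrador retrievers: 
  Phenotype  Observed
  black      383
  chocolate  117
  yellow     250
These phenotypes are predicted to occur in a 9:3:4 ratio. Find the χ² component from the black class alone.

3.582

Under the 9:3:4 hypothesis (Σ ratio = 16, N = 750):
  black: 750 × 9/16 = 421.875
  chocolate: 750 × 3/16 = 140.625
  yellow: 750 × 4/16 = 187.5
Contribution of black: (383 − 421.875)² / 421.875 = 3.5823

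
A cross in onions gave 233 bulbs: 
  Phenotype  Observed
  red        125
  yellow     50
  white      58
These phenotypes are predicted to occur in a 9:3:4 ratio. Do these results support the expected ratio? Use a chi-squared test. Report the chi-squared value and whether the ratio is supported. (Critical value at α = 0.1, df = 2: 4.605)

1.194; consistent

The 9:3:4 ratio has 16 parts, so with N = 233 the expected counts are:
  red: 233 × 9/16 = 131.0625
  yellow: 233 × 3/16 = 43.6875
  white: 233 × 4/16 = 58.25
χ² = Σ (O − E)² / E
  red: (125 − 131.0625)² / 131.0625 = 0.2804
  yellow: (50 − 43.6875)² / 43.6875 = 0.9121
  white: (58 − 58.25)² / 58.25 = 0.0011
χ² = 0.2804 + 0.9121 + 0.0011 = 1.1936 ≈ 1.194
Degrees of freedom = 3 − 1 = 2; critical value at α = 0.1 is 4.605.
Since 1.194 < 4.605, we fail to reject the null hypothesis — the data are consistent with the 9:3:4 ratio.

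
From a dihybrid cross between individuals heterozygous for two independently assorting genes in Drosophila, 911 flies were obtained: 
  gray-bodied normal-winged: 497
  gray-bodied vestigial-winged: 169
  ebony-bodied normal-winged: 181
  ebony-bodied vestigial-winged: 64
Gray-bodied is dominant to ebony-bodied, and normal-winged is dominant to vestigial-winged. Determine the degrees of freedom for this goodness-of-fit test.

3

A dihybrid F₂ with independent assortment and complete dominance at both loci gives a 9:3:3:1 phenotypic ratio.
A goodness-of-fit test with 4 phenotype classes has df = 4 − 1 = 3.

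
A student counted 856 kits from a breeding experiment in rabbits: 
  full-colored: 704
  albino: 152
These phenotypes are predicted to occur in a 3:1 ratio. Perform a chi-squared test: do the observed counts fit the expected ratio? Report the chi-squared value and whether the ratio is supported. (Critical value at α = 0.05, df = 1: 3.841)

23.950; not consistent

Total ratio parts = 4. Expected numbers out of 856:
  full-colored: 856 × 3/4 = 642
  albino: 856 × 1/4 = 214
χ² = Σ (O − E)² / E
  full-colored: (704 − 642)² / 642 = 5.9875
  albino: (152 − 214)² / 214 = 17.9626
χ² = 5.9875 + 17.9626 = 23.9501 ≈ 23.950
Degrees of freedom = 2 − 1 = 1; critical value at α = 0.05 is 3.841.
Since 23.950 > 3.841, we reject the null hypothesis — the data do not fit the 3:1 ratio.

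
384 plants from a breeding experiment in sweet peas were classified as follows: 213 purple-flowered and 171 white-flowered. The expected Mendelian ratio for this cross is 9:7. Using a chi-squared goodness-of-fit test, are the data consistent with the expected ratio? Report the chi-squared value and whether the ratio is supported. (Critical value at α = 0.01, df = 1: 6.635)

Expected counts for N = 384 under a 9:7 ratio (total parts = 16):
  purple-flowered: 384 × 9/16 = 216
  white-flowered: 384 × 7/16 = 168
χ² = Σ (O − E)² / E
  purple-flowered: (213 − 216)² / 216 = 0.0417
  white-flowered: (171 − 168)² / 168 = 0.0536
χ² = 0.0417 + 0.0536 = 0.0953 ≈ 0.095
Degrees of freedom = 2 − 1 = 1; critical value at α = 0.01 is 6.635.
Since 0.095 < 6.635, we fail to reject the null hypothesis — the data are consistent with the 9:7 ratio.

0.095; consistent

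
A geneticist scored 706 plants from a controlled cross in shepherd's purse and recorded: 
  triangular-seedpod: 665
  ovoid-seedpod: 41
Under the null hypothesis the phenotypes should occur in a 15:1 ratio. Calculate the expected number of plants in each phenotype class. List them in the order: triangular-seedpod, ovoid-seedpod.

The 15:1 ratio has 16 parts, so with N = 706 the expected counts are:
  triangular-seedpod: 706 × 15/16 = 661.875
  ovoid-seedpod: 706 × 1/16 = 44.125

661.875, 44.125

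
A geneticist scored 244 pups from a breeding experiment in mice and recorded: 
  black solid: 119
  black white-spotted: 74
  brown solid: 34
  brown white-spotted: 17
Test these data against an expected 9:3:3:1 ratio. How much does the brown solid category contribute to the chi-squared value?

3.018

Expected counts for N = 244 under a 9:3:3:1 ratio (total parts = 16):
  black solid: 244 × 9/16 = 137.25
  black white-spotted: 244 × 3/16 = 45.75
  brown solid: 244 × 3/16 = 45.75
  brown white-spotted: 244 × 1/16 = 15.25
Contribution of brown solid: (34 − 45.75)² / 45.75 = 3.0178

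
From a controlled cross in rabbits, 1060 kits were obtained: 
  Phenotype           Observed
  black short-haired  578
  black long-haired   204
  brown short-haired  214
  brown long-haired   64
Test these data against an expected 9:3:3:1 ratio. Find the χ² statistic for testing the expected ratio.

1.944

The 9:3:3:1 ratio has 16 parts, so with N = 1060 the expected counts are:
  black short-haired: 1060 × 9/16 = 596.25
  black long-haired: 1060 × 3/16 = 198.75
  brown short-haired: 1060 × 3/16 = 198.75
  brown long-haired: 1060 × 1/16 = 66.25
χ² = Σ (O − E)² / E
  black short-haired: (578 − 596.25)² / 596.25 = 0.5586
  black long-haired: (204 − 198.75)² / 198.75 = 0.1387
  brown short-haired: (214 − 198.75)² / 198.75 = 1.1701
  brown long-haired: (64 − 66.25)² / 66.25 = 0.0764
χ² = 0.5586 + 0.1387 + 1.1701 + 0.0764 = 1.9438 ≈ 1.944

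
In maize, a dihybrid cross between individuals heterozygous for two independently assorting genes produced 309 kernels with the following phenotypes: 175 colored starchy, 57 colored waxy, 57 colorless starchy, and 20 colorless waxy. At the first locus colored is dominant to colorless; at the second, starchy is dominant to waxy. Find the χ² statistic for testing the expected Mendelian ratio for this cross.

0.063

A dihybrid F₂ with independent assortment and complete dominance at both loci gives a 9:3:3:1 phenotypic ratio.
Under the 9:3:3:1 hypothesis (Σ ratio = 16, N = 309):
  colored starchy: 309 × 9/16 = 173.8125
  colored waxy: 309 × 3/16 = 57.9375
  colorless starchy: 309 × 3/16 = 57.9375
  colorless waxy: 309 × 1/16 = 19.3125
χ² = Σ (O − E)² / E
  colored starchy: (175 − 173.8125)² / 173.8125 = 0.0081
  colored waxy: (57 − 57.9375)² / 57.9375 = 0.0152
  colorless starchy: (57 − 57.9375)² / 57.9375 = 0.0152
  colorless waxy: (20 − 19.3125)² / 19.3125 = 0.0245
χ² = 0.0081 + 0.0152 + 0.0152 + 0.0245 = 0.063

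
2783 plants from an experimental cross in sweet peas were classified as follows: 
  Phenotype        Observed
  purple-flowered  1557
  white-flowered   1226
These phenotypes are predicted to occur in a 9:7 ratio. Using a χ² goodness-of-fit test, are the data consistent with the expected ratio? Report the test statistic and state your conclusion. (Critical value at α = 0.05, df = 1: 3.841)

0.104; consistent

The 9:7 ratio has 16 parts, so with N = 2783 the expected counts are:
  purple-flowered: 2783 × 9/16 = 1565.4375
  white-flowered: 2783 × 7/16 = 1217.5625
χ² = Σ (O − E)² / E
  purple-flowered: (1557 − 1565.4375)² / 1565.4375 = 0.0455
  white-flowered: (1226 − 1217.5625)² / 1217.5625 = 0.0585
χ² = 0.0455 + 0.0585 = 0.104
Degrees of freedom = 2 − 1 = 1; critical value at α = 0.05 is 3.841.
Since 0.104 < 3.841, we fail to reject the null hypothesis — the data are consistent with the 9:7 ratio.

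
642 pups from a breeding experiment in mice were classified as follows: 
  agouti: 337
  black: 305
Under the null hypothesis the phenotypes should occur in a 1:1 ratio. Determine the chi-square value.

1.595

The 1:1 ratio has 2 parts, so with N = 642 the expected counts are:
  agouti: 642 × 1/2 = 321
  black: 642 × 1/2 = 321
χ² = Σ (O − E)² / E
  agouti: (337 − 321)² / 321 = 0.7975
  black: (305 − 321)² / 321 = 0.7975
χ² = 0.7975 + 0.7975 = 1.595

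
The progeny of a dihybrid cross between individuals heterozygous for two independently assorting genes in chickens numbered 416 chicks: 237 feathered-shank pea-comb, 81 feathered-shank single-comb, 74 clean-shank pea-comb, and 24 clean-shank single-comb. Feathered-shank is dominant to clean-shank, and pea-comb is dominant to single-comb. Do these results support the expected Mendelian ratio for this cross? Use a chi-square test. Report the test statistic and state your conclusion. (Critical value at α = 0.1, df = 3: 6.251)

A dihybrid F₂ with independent assortment and complete dominance at both loci gives a 9:3:3:1 phenotypic ratio.
Total ratio parts = 16. Expected numbers out of 416:
  feathered-shank pea-comb: 416 × 9/16 = 234
  feathered-shank single-comb: 416 × 3/16 = 78
  clean-shank pea-comb: 416 × 3/16 = 78
  clean-shank single-comb: 416 × 1/16 = 26
χ² = Σ (O − E)² / E
  feathered-shank pea-comb: (237 − 234)² / 234 = 0.0385
  feathered-shank single-comb: (81 − 78)² / 78 = 0.1154
  clean-shank pea-comb: (74 − 78)² / 78 = 0.2051
  clean-shank single-comb: (24 − 26)² / 26 = 0.1538
χ² = 0.0385 + 0.1154 + 0.2051 + 0.1538 = 0.5128 ≈ 0.513
Degrees of freedom = 4 − 1 = 3; critical value at α = 0.1 is 6.251.
Since 0.513 < 6.251, we fail to reject the null hypothesis — the data are consistent with the 9:3:3:1 ratio.

0.513; consistent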